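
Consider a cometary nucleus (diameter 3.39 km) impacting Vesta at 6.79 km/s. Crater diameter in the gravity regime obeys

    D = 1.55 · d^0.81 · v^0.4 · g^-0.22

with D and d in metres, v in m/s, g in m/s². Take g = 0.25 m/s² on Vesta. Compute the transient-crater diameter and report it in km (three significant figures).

D ≈ 51.9 km

In SI units: d = 3390 m, v = 6790 m/s.
d^0.81 = 3390^0.81 = 723.5
v^0.4 = 6790^0.4 = 34.10
g^-0.22 = 0.25^-0.22 = 1.357
D = 1.55 × 723.5 × 34.10 × 1.357 = 51892 m
   = 51.89 km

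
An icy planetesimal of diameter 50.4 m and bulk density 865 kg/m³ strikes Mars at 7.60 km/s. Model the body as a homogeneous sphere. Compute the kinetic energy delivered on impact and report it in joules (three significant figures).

v = 7600 m/s.
Mass m = (π/6) ρ d³ = (π/6) × 865 × (50.4)³ = 5.798 × 10^7 kg
E = ½ m v² = 0.5 × 5.798 × 10^7 × (7600)² = 1.674 × 10^15 J

E ≈ 1.67 × 10^15 J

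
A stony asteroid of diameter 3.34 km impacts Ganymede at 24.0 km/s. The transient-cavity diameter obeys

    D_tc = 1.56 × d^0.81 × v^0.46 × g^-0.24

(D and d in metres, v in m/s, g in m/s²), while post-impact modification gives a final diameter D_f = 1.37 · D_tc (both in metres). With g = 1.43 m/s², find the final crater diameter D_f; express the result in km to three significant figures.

In SI: d = 3340 m, v = 24000 m/s.
d^0.81 = 3340^0.81 = 714.9
v^0.46 = 24000^0.46 = 103.5
g^-0.24 = 1.43^-0.24 = 0.9177
D_tc = 1.56 × 714.9 × 103.5 × 0.9177 = 1.059 × 10^5 m
D_f = 1.37 × 1.059 × 10^5 = 1.451 × 10^5 m
     = 145.1 km

D_f ≈ 145 km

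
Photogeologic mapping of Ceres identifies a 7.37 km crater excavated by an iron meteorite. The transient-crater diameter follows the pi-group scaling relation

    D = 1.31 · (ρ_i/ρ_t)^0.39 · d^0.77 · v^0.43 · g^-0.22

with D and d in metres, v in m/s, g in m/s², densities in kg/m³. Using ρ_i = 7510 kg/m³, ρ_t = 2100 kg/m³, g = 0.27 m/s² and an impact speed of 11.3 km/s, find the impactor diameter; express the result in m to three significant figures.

Rearranging for d: d = [D / (1.31 · (7510/2100)^0.39 · 11300^0.43 · 0.27^-0.22)]^(1/0.77).
D = 7370 m.
(7510/2100)^0.39 = 1.644
11300^0.43 = 55.31
0.27^-0.22 = 1.334
Denominator = 1.31 × 1.644 × 55.31 × 1.334 = 158.9
D / 158.9 = 7370 / 158.9 = 46.38
d = 46.38^(1/0.77) = 46.38^1.2987 = 145.9 m

d ≈ 146 m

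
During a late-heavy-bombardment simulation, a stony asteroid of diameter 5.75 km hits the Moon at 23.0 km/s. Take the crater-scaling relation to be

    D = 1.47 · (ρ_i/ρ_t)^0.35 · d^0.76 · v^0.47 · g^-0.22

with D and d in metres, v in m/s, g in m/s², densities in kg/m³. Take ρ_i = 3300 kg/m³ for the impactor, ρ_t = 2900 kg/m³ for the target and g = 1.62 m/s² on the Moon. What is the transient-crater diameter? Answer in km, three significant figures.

D ≈ 112 km

In SI units: d = 5750 m, v = 23000 m/s.
(ρ_i/ρ_t)^0.35 = (3300/2900)^0.35 = 1.046
d^0.76 = 5750^0.76 = 720.0
v^0.47 = 23000^0.47 = 112.2
g^-0.22 = 1.62^-0.22 = 0.8993
D = 1.47 × 1.046 × 720.0 × 112.2 × 0.8993 = 1.117 × 10^5 m
   = 111.7 km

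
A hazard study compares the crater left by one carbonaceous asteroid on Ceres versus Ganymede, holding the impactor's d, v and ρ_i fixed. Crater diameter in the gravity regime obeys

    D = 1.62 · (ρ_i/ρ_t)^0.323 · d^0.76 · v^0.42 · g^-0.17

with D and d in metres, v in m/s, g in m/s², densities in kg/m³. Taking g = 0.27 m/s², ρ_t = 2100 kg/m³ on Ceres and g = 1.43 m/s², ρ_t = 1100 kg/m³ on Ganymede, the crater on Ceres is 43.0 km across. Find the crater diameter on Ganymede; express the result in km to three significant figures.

D ≈ 39.9 km

The impactor-only factors (d, v, ρ_i) cancel in the ratio, leaving D_Ganymede/D_Ceres = (g_Ganymede/g_Ceres)^-0.17 · (ρ_t,Ceres/ρ_t,Ganymede)^0.323.
(1.43/0.27)^-0.17 = 5.296^-0.17 = 0.7532
(2100/1100)^0.323 = 1.909^0.323 = 1.232
Ratio = 0.7532 × 1.232 = 0.9279
D_Ganymede = 0.9279 × 43.0 km = 39.9 km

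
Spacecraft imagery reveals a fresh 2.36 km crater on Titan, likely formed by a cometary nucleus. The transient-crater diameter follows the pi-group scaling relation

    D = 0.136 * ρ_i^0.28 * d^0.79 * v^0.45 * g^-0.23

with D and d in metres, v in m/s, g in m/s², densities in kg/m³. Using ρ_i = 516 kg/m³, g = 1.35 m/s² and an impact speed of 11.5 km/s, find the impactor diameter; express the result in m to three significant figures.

Rearranging for d: d = [D / (0.136 · 516^0.28 · 11500^0.45 · 1.35^-0.23)]^(1/0.79).
D = 2360 m.
516^0.28 = 5.748
11500^0.45 = 67.19
1.35^-0.23 = 0.9333
Denominator = 0.136 × 5.748 × 67.19 × 0.9333 = 49.02
D / 49.02 = 2360 / 49.02 = 48.14
d = 48.14^(1/0.79) = 48.14^1.2658 = 134.8 m

d ≈ 135 m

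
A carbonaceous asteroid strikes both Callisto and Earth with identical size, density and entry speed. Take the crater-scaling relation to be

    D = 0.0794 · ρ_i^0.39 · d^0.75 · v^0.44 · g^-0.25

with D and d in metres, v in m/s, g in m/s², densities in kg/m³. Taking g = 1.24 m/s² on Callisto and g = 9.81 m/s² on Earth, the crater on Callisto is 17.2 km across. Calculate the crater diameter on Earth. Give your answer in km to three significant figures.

All impactor-dependent factors cancel in the ratio, leaving D_Earth/D_Callisto = (g_Earth/g_Callisto)^-0.25.
(9.81/1.24)^-0.25 = 7.911^-0.25 = 0.5963
D_Earth = 0.5963 × 17.2 km = 10.3 km

D ≈ 10.3 km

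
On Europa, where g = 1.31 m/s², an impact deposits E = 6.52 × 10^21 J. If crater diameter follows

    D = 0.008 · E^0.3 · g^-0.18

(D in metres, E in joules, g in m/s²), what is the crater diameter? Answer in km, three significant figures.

D ≈ 26.7 km

E^0.3 = (6.52 × 10^21)^0.3 = 3.502 × 10^6
g^-0.18 = 1.31^-0.18 = 0.9526
D = 0.008 × 3.502 × 10^6 × 0.9526 = 26688 m
   = 26.69 km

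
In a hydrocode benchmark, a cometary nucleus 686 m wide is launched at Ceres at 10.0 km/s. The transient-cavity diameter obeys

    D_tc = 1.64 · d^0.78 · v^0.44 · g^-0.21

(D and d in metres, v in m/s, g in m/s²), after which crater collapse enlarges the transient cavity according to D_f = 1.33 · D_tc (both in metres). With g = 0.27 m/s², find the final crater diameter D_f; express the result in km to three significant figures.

D_f ≈ 26.9 km

v = 10000 m/s.
d^0.78 = 686^0.78 = 163.1
v^0.44 = 10000^0.44 = 57.54
g^-0.21 = 0.27^-0.21 = 1.316
D_tc = 1.64 × 163.1 × 57.54 × 1.316 = 20250 m
D_f = 1.33 × 20250 = 26932 m
     = 26.93 km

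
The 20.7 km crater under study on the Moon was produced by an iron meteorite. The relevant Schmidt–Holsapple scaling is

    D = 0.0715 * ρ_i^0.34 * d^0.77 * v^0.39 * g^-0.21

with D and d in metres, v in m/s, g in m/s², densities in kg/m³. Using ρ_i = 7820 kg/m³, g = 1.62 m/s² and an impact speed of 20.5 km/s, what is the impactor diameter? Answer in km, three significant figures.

Rearranging for d: d = [D / (0.0715 · 7820^0.34 · 20500^0.39 · 1.62^-0.21)]^(1/0.77).
D = 20700 m.
7820^0.34 = 21.07
20500^0.39 = 48.04
1.62^-0.21 = 0.9037
Denominator = 0.0715 × 21.07 × 48.04 × 0.9037 = 65.40
D / 65.40 = 20700 / 65.40 = 316.5
d = 316.5^(1/0.77) = 316.5^1.2987 = 1767 m

d ≈ 1.77 km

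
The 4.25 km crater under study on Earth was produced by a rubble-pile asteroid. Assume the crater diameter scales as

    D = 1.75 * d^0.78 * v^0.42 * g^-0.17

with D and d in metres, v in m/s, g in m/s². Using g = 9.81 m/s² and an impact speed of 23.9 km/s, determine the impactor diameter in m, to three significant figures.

d ≈ 158 m

Rearranging for d: d = [D / (1.75 · 23900^0.42 · 9.81^-0.17)]^(1/0.78).
D = 4250 m.
23900^0.42 = 69.01
9.81^-0.17 = 0.6783
Denominator = 1.75 × 69.01 × 0.6783 = 81.92
D / 81.92 = 4250 / 81.92 = 51.88
d = 51.88^(1/0.78) = 51.88^1.2821 = 158.1 m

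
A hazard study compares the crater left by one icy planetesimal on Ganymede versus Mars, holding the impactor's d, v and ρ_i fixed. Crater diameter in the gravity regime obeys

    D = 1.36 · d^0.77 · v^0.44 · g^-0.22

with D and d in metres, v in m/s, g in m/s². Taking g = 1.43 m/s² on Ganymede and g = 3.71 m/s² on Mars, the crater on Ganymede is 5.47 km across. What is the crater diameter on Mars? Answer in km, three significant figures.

All impactor-dependent factors cancel in the ratio, leaving D_Mars/D_Ganymede = (g_Mars/g_Ganymede)^-0.22.
(3.71/1.43)^-0.22 = 2.594^-0.22 = 0.8108
D_Mars = 0.8108 × 5.47 km = 4.44 km

D ≈ 4.44 km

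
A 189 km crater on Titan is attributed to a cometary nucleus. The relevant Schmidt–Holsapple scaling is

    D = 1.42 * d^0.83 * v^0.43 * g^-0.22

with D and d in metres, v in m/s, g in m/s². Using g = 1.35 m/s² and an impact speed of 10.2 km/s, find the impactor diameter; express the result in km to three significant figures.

Rearranging for d: d = [D / (1.42 · 10200^0.43 · 1.35^-0.22)]^(1/0.83).
D = 189000 m.
10200^0.43 = 52.93
1.35^-0.22 = 0.9361
Denominator = 1.42 × 52.93 × 0.9361 = 70.36
D / 70.36 = 189000 / 70.36 = 2686
d = 2686^(1/0.83) = 2686^1.2048 = 13533 m

d ≈ 13.5 km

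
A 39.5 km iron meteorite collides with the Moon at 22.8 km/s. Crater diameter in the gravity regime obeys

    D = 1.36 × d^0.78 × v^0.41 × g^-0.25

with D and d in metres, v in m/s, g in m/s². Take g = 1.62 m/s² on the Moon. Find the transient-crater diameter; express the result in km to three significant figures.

In SI units: d = 39500 m, v = 22800 m/s.
d^0.78 = 39500^0.78 = 3849
v^0.41 = 22800^0.41 = 61.20
g^-0.25 = 1.62^-0.25 = 0.8864
D = 1.36 × 3849 × 61.20 × 0.8864 = 2.840 × 10^5 m
   = 284.0 km

D ≈ 284 km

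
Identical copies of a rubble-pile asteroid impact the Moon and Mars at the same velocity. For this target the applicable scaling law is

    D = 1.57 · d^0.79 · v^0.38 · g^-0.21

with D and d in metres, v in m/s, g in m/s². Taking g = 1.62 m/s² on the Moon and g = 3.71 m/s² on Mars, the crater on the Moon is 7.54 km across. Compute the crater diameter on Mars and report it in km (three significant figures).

D ≈ 6.34 km

All impactor-dependent factors cancel in the ratio, leaving D_Mars/D_Moon = (g_Mars/g_Moon)^-0.21.
(3.71/1.62)^-0.21 = 2.290^-0.21 = 0.8403
D_Mars = 0.8403 × 7.54 km = 6.34 km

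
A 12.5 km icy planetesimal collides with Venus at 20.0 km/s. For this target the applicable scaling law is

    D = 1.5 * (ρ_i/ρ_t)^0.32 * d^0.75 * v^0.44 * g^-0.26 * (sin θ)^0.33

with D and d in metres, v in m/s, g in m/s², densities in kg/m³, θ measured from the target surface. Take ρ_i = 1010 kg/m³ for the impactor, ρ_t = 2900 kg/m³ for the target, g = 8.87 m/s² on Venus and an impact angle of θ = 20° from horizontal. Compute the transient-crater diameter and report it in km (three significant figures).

D ≈ 39.3 km

In SI units: d = 12500 m, v = 20000 m/s.
(ρ_i/ρ_t)^0.32 = (1010/2900)^0.32 = 0.7135
d^0.75 = 12500^0.75 = 1182
v^0.44 = 20000^0.44 = 78.06
g^-0.26 = 8.87^-0.26 = 0.5669
(sin 20°)^0.33 = 0.3420^0.33 = 0.7018
D = 1.5 × 0.7135 × 1182 × 78.06 × 0.5669 × 0.7018 = 39287 m
   = 39.29 km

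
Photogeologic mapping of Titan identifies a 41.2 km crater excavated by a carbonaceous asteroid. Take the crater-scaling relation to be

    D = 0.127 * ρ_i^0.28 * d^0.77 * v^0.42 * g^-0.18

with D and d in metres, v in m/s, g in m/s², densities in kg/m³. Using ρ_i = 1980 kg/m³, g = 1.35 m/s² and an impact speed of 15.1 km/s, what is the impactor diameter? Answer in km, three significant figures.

Rearranging for d: d = [D / (0.127 · 1980^0.28 · 15100^0.42 · 1.35^-0.18)]^(1/0.77).
D = 41200 m.
1980^0.28 = 8.377
15100^0.42 = 56.91
1.35^-0.18 = 0.9474
Denominator = 0.127 × 8.377 × 56.91 × 0.9474 = 57.36
D / 57.36 = 41200 / 57.36 = 718.3
d = 718.3^(1/0.77) = 718.3^1.2987 = 5123 m

d ≈ 5.12 km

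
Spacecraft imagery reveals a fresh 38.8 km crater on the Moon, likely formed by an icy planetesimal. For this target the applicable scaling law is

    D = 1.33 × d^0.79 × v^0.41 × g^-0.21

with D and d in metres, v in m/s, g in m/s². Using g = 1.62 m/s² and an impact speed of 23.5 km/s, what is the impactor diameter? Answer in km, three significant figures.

Rearranging for d: d = [D / (1.33 · 23500^0.41 · 1.62^-0.21)]^(1/0.79).
D = 38800 m.
23500^0.41 = 61.96
1.62^-0.21 = 0.9037
Denominator = 1.33 × 61.96 × 0.9037 = 74.47
D / 74.47 = 38800 / 74.47 = 521.0
d = 521.0^(1/0.79) = 521.0^1.2658 = 2748 m

d ≈ 2.75 km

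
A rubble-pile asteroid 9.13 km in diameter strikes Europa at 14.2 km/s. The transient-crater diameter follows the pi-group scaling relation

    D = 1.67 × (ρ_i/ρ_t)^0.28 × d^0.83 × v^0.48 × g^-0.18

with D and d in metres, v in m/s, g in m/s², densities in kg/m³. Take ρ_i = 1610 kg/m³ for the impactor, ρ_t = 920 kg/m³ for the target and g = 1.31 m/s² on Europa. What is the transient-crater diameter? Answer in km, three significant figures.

D ≈ 355 km

In SI units: d = 9130 m, v = 14200 m/s.
(ρ_i/ρ_t)^0.28 = (1610/920)^0.28 = 1.170
d^0.83 = 9130^0.83 = 1937
v^0.48 = 14200^0.48 = 98.42
g^-0.18 = 1.31^-0.18 = 0.9526
D = 1.67 × 1.170 × 1937 × 98.42 × 0.9526 = 3.548 × 10^5 m
   = 354.8 km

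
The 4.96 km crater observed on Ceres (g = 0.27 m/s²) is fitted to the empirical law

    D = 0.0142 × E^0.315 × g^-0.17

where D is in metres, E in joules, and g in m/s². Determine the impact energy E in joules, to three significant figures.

E ≈ 1.95 × 10^17 J

Rearranging: E = [D / (0.0142 · g^-0.17)]^(1/0.315).
D = 4960 m.
g^-0.17 = 0.27^-0.17 = 1.249
D / (0.0142 × 1.249) = 4960 / (0.01774) = 2.796 × 10^5
E = (2.796 × 10^5)^3.1746 = 1.952 × 10^17 J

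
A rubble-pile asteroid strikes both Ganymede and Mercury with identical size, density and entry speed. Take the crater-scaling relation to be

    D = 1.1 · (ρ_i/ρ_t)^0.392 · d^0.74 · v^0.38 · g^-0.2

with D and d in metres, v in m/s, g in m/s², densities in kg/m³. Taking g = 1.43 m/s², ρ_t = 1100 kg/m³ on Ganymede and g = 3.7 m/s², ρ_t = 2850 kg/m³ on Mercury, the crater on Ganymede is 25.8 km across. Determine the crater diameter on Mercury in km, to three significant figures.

D ≈ 14.7 km

The impactor-only factors (d, v, ρ_i) cancel in the ratio, leaving D_Mercury/D_Ganymede = (g_Mercury/g_Ganymede)^-0.2 · (ρ_t,Ganymede/ρ_t,Mercury)^0.392.
(3.7/1.43)^-0.2 = 2.587^-0.2 = 0.8269
(1100/2850)^0.392 = 0.3860^0.392 = 0.6886
Ratio = 0.8269 × 0.6886 = 0.5694
D_Mercury = 0.5694 × 25.8 km = 14.7 km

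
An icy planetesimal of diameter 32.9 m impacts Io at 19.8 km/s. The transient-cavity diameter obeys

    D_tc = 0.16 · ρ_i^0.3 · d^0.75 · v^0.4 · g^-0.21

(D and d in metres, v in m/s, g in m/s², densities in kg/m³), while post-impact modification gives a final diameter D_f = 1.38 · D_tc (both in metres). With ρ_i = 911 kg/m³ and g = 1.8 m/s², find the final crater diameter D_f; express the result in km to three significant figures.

D_f ≈ 1.08 km

v = 19800 m/s.
ρ_i^0.3 = 911^0.3 = 7.724
d^0.75 = 32.9^0.75 = 13.74
v^0.4 = 19800^0.4 = 52.32
g^-0.21 = 1.8^-0.21 = 0.8839
D_tc = 0.16 × 7.724 × 13.74 × 52.32 × 0.8839 = 785.3 m
D_f = 1.38 × 785.3 = 1084 m
     = 1.084 km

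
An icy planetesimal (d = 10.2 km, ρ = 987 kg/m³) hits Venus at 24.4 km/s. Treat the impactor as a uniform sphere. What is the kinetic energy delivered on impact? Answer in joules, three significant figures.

E ≈ 1.63 × 10^23 J

d = 10200 m; v = 24400 m/s.
Mass m = (π/6) ρ d³ = (π/6) × 987 × (10200)³ = 5.484 × 10^14 kg
E = ½ m v² = 0.5 × 5.484 × 10^14 × (24400)² = 1.632 × 10^23 J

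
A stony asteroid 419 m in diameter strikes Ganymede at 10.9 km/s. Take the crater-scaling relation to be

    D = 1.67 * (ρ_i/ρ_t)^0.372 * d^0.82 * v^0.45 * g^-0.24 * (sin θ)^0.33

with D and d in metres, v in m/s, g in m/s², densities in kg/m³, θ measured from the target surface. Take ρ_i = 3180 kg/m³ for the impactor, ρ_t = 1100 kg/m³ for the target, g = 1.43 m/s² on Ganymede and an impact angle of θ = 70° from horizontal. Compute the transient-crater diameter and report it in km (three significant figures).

D ≈ 20.7 km

In SI units: v = 10900 m/s.
(ρ_i/ρ_t)^0.372 = (3180/1100)^0.372 = 1.484
d^0.82 = 419^0.82 = 141.3
v^0.45 = 10900^0.45 = 65.59
g^-0.24 = 1.43^-0.24 = 0.9177
(sin 70°)^0.33 = 0.9397^0.33 = 0.9797
D = 1.67 × 1.484 × 141.3 × 65.59 × 0.9177 × 0.9797 = 20650 m
   = 20.65 km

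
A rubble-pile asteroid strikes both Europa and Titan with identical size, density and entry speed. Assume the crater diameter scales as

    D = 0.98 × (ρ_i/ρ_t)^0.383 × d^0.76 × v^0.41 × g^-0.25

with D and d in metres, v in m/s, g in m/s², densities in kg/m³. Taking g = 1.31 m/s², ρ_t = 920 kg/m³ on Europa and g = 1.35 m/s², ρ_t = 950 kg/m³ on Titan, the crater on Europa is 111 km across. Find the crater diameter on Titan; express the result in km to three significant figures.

D ≈ 109 km

The impactor-only factors (d, v, ρ_i) cancel in the ratio, leaving D_Titan/D_Europa = (g_Titan/g_Europa)^-0.25 · (ρ_t,Europa/ρ_t,Titan)^0.383.
(1.35/1.31)^-0.25 = 1.031^-0.25 = 0.9924
(920/950)^0.383 = 0.9684^0.383 = 0.9878
Ratio = 0.9924 × 0.9878 = 0.9803
D_Titan = 0.9803 × 111 km = 109 km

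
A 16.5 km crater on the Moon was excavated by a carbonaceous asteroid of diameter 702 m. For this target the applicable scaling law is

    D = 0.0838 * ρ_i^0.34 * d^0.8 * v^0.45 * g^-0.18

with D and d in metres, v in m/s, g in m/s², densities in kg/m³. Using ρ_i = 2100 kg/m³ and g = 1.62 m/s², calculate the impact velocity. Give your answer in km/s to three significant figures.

Rearranging for v: v = [D / (0.0838 · 2100^0.34 · 702^0.8 · 1.62^-0.18)]^(1/0.45).
D = 16500 m.
2100^0.34 = 13.48
702^0.8 = 189.3
1.62^-0.18 = 0.9168
Denominator = 0.0838 × 13.48 × 189.3 × 0.9168 = 196.0
D / 196.0 = 16500 / 196.0 = 84.18
v = 84.18^(1/0.45) = 84.18^2.2222 = 18976 m/s

v ≈ 19.0 km/s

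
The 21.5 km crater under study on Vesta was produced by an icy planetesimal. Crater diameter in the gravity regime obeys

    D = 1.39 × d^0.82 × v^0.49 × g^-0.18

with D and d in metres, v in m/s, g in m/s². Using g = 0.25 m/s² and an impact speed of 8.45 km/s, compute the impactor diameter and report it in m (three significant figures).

Rearranging for d: d = [D / (1.39 · 8450^0.49 · 0.25^-0.18)]^(1/0.82).
D = 21500 m.
8450^0.49 = 83.98
0.25^-0.18 = 1.283
Denominator = 1.39 × 83.98 × 1.283 = 149.8
D / 149.8 = 21500 / 149.8 = 143.5
d = 143.5^(1/0.82) = 143.5^1.2195 = 426.9 m

d ≈ 427 m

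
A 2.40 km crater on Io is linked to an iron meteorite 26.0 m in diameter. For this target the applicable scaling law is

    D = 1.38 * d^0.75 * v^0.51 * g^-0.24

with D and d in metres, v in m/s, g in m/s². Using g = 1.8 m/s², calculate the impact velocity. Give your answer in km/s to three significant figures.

Rearranging for v: v = [D / (1.38 · 26^0.75 · 1.8^-0.24)]^(1/0.51).
D = 2400 m.
26^0.75 = 11.51
1.8^-0.24 = 0.8684
Denominator = 1.38 × 11.51 × 0.8684 = 13.79
D / 13.79 = 2400 / 13.79 = 174.0
v = 174.0^(1/0.51) = 174.0^1.9608 = 24733 m/s

v ≈ 24.7 km/s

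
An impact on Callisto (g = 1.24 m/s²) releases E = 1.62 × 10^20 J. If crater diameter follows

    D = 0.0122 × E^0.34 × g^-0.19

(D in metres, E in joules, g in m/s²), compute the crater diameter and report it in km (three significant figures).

E^0.34 = (1.62 × 10^20)^0.34 = 7.434 × 10^6
g^-0.19 = 1.24^-0.19 = 0.9600
D = 0.0122 × 7.434 × 10^6 × 0.9600 = 87067 m
   = 87.07 km

D ≈ 87.1 km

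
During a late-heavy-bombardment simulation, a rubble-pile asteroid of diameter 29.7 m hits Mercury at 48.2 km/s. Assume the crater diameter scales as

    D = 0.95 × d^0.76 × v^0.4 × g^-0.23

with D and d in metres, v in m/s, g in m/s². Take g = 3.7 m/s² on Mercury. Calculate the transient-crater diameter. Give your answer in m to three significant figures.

In SI units: v = 48200 m/s.
d^0.76 = 29.7^0.76 = 13.16
v^0.4 = 48200^0.4 = 74.68
g^-0.23 = 3.7^-0.23 = 0.7401
D = 0.95 × 13.16 × 74.68 × 0.7401 = 691.0 m

D ≈ 691 m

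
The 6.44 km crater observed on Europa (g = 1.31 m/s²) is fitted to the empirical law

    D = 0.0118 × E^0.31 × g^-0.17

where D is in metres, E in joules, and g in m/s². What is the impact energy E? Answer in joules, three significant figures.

E ≈ 3.72 × 10^18 J

Rearranging: E = [D / (0.0118 · g^-0.17)]^(1/0.31).
D = 6440 m.
g^-0.17 = 1.31^-0.17 = 0.9551
D / (0.0118 × 0.9551) = 6440 / (0.01127) = 5.714 × 10^5
E = (5.714 × 10^5)^3.2258 = 3.722 × 10^18 J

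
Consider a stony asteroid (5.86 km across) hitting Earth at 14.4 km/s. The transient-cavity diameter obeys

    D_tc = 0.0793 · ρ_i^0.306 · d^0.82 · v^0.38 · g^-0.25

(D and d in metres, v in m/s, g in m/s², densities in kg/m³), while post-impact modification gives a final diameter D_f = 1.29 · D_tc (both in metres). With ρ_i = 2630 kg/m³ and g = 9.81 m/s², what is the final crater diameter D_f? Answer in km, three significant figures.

D_f ≈ 30.1 km

In SI: d = 5860 m, v = 14400 m/s.
ρ_i^0.306 = 2630^0.306 = 11.13
d^0.82 = 5860^0.82 = 1229
v^0.38 = 14400^0.38 = 38.03
g^-0.25 = 9.81^-0.25 = 0.5650
D_tc = 0.0793 × 11.13 × 1229 × 38.03 × 0.5650 = 23310 m
D_f = 1.29 × 23310 = 30070 m
     = 30.07 km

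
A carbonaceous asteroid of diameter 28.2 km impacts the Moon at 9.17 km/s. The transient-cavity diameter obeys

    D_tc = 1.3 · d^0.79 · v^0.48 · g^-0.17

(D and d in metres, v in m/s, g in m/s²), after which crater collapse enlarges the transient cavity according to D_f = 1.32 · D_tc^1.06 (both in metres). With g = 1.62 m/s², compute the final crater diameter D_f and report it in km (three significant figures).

D_f ≈ 884 km

In SI: d = 28200 m, v = 9170 m/s.
d^0.79 = 28200^0.79 = 3279
v^0.48 = 9170^0.48 = 79.79
g^-0.17 = 1.62^-0.17 = 0.9213
D_tc = 1.3 × 3279 × 79.79 × 0.9213 = 3.134 × 10^5 m
D_f = 1.32 × (3.134 × 10^5)^1.06 = 8.840 × 10^5 m
     = 884.0 km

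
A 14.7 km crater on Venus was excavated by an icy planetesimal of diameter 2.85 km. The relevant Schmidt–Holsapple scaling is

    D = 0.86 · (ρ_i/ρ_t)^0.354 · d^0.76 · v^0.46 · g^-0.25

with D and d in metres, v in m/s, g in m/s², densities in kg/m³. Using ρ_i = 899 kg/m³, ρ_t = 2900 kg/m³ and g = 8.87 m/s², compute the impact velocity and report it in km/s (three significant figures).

Rearranging for v: v = [D / (0.86 · (899/2900)^0.354 · 2850^0.76 · 8.87^-0.25)]^(1/0.46).
D = 14700 m.
(899/2900)^0.354 = 0.6606
2850^0.76 = 422.4
8.87^-0.25 = 0.5795
Denominator = 0.86 × 0.6606 × 422.4 × 0.5795 = 139.1
D / 139.1 = 14700 / 139.1 = 105.7
v = 105.7^(1/0.46) = 105.7^2.1739 = 25127 m/s

v ≈ 25.1 km/s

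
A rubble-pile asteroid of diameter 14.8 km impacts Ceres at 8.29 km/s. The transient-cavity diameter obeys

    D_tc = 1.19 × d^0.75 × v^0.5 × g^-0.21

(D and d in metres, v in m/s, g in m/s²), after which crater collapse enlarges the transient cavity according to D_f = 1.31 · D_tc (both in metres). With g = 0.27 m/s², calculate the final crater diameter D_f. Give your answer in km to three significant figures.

In SI: d = 14800 m, v = 8290 m/s.
d^0.75 = 14800^0.75 = 1342
v^0.5 = 8290^0.5 = 91.05
g^-0.21 = 0.27^-0.21 = 1.316
D_tc = 1.19 × 1342 × 91.05 × 1.316 = 1.914 × 10^5 m
D_f = 1.31 × 1.914 × 10^5 = 2.507 × 10^5 m
     = 250.7 km

D_f ≈ 251 km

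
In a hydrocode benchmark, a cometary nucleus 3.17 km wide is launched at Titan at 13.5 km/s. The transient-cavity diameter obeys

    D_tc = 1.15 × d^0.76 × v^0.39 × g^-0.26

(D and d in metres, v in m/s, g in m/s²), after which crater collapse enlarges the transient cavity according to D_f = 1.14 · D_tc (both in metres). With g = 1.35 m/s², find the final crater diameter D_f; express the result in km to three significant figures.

D_f ≈ 22.7 km

In SI: d = 3170 m, v = 13500 m/s.
d^0.76 = 3170^0.76 = 457.9
v^0.39 = 13500^0.39 = 40.82
g^-0.26 = 1.35^-0.26 = 0.9249
D_tc = 1.15 × 457.9 × 40.82 × 0.9249 = 19880 m
D_f = 1.14 × 19880 = 22663 m
     = 22.66 km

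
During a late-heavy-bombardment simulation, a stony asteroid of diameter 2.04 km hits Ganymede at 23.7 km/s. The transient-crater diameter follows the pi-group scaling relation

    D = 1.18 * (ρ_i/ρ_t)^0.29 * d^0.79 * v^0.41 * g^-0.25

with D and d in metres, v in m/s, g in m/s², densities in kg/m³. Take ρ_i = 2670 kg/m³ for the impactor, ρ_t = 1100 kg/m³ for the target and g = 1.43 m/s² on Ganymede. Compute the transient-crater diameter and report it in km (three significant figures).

In SI units: d = 2040 m, v = 23700 m/s.
(ρ_i/ρ_t)^0.29 = (2670/1100)^0.29 = 1.293
d^0.79 = 2040^0.79 = 411.7
v^0.41 = 23700^0.41 = 62.18
g^-0.25 = 1.43^-0.25 = 0.9145
D = 1.18 × 1.293 × 411.7 × 62.18 × 0.9145 = 35719 m
   = 35.72 km

D ≈ 35.7 km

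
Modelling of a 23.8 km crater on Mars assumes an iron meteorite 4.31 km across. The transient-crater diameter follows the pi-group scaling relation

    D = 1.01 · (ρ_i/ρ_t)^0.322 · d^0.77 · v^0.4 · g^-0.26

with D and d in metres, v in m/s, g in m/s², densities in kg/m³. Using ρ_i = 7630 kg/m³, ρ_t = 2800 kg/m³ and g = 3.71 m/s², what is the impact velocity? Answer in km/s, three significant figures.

v ≈ 8.99 km/s

Rearranging for v: v = [D / (1.01 · (7630/2800)^0.322 · 4310^0.77 · 3.71^-0.26)]^(1/0.4).
D = 23800 m.
(7630/2800)^0.322 = 1.381
4310^0.77 = 628.9
3.71^-0.26 = 0.7112
Denominator = 1.01 × 1.381 × 628.9 × 0.7112 = 623.9
D / 623.9 = 23800 / 623.9 = 38.15
v = 38.15^(1/0.4) = 38.15^2.5 = 8990 m/s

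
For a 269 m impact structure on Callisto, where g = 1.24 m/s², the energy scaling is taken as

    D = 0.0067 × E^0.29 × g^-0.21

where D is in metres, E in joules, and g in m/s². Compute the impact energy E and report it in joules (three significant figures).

E ≈ 8.76 × 10^15 J

Rearranging: E = [D / (0.0067 · g^-0.21)]^(1/0.29).
g^-0.21 = 1.24^-0.21 = 0.9558
D / (0.0067 × 0.9558) = 269 / (6.404 × 10^-3) = 4.200 × 10^4
E = (4.200 × 10^4)^3.4483 = 8.757 × 10^15 J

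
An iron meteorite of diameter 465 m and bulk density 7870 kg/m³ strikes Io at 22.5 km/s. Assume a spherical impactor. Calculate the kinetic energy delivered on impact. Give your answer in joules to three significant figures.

v = 22500 m/s.
Mass m = (π/6) ρ d³ = (π/6) × 7870 × (465)³ = 4.143 × 10^11 kg
E = ½ m v² = 0.5 × 4.143 × 10^11 × (22500)² = 1.049 × 10^20 J

E ≈ 1.05 × 10^20 J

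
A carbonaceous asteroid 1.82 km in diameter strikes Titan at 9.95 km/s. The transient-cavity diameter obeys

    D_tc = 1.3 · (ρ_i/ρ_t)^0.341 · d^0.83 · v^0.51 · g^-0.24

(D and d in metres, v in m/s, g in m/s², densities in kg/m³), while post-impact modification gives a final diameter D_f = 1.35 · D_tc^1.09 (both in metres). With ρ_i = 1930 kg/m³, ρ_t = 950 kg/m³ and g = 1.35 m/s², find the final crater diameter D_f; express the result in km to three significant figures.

D_f ≈ 321 km

In SI: d = 1820 m, v = 9950 m/s.
(ρ_i/ρ_t)^0.341 = (1930/950)^0.341 = 1.273
d^0.83 = 1820^0.83 = 508.0
v^0.51 = 9950^0.51 = 109.4
g^-0.24 = 1.35^-0.24 = 0.9305
D_tc = 1.3 × 1.273 × 508.0 × 109.4 × 0.9305 = 85580 m
D_f = 1.35 × (85580)^1.09 = 3.211 × 10^5 m
     = 321.1 km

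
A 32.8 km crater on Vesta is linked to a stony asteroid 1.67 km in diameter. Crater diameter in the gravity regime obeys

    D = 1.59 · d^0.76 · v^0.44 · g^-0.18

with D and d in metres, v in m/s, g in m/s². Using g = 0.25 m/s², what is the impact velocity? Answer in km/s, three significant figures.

v ≈ 9.84 km/s

Rearranging for v: v = [D / (1.59 · 1670^0.76 · 0.25^-0.18)]^(1/0.44).
D = 32800 m.
1670^0.76 = 281.4
0.25^-0.18 = 1.283
Denominator = 1.59 × 281.4 × 1.283 = 574.0
D / 574.0 = 32800 / 574.0 = 57.14
v = 57.14^(1/0.44) = 57.14^2.2727 = 9840 m/s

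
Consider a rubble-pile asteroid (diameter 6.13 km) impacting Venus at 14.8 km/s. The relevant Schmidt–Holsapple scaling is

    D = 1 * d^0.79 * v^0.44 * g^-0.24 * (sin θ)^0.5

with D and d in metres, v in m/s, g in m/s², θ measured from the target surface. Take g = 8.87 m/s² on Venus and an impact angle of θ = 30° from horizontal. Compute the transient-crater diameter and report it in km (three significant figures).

In SI units: d = 6130 m, v = 14800 m/s.
d^0.79 = 6130^0.79 = 982.0
v^0.44 = 14800^0.44 = 68.38
g^-0.24 = 8.87^-0.24 = 0.5922
(sin 30°)^0.5 = 0.5000^0.5 = 0.7071
D = 1 × 982.0 × 68.38 × 0.5922 × 0.7071 = 28118 m
   = 28.12 km

D ≈ 28.1 km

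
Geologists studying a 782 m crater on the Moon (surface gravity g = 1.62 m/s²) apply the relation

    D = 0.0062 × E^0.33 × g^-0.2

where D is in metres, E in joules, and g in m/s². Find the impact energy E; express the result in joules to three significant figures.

E ≈ 3.84 × 10^15 J

Rearranging: E = [D / (0.0062 · g^-0.2)]^(1/0.33).
g^-0.2 = 1.62^-0.2 = 0.9080
D / (0.0062 × 0.9080) = 782 / (5.630 × 10^-3) = 1.389 × 10^5
E = (1.389 × 10^5)^3.0303 = 3.836 × 10^15 J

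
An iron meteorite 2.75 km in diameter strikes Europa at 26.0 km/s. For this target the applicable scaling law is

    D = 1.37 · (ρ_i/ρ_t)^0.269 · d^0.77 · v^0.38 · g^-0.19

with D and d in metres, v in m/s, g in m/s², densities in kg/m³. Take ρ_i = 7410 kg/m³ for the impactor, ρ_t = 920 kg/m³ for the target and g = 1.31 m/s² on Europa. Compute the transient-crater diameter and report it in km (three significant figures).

D ≈ 48.3 km

In SI units: d = 2750 m, v = 26000 m/s.
(ρ_i/ρ_t)^0.269 = (7410/920)^0.269 = 1.753
d^0.77 = 2750^0.77 = 444.9
v^0.38 = 26000^0.38 = 47.61
g^-0.19 = 1.31^-0.19 = 0.9500
D = 1.37 × 1.753 × 444.9 × 47.61 × 0.9500 = 48327 m
   = 48.33 km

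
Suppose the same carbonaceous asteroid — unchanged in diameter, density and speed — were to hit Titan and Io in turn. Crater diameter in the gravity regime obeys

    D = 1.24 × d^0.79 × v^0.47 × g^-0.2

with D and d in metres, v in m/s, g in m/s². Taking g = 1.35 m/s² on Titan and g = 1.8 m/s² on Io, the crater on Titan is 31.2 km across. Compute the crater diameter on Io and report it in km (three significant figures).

D ≈ 29.5 km

All impactor-dependent factors cancel in the ratio, leaving D_Io/D_Titan = (g_Io/g_Titan)^-0.2.
(1.8/1.35)^-0.2 = 1.333^-0.2 = 0.9441
D_Io = 0.9441 × 31.2 km = 29.5 km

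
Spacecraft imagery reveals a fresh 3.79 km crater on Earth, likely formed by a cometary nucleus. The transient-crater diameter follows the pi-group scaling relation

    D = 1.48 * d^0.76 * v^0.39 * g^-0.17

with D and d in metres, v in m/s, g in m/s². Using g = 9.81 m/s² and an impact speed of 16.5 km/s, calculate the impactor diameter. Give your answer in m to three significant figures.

Rearranging for d: d = [D / (1.48 · 16500^0.39 · 9.81^-0.17)]^(1/0.76).
D = 3790 m.
16500^0.39 = 44.14
9.81^-0.17 = 0.6783
Denominator = 1.48 × 44.14 × 0.6783 = 44.31
D / 44.31 = 3790 / 44.31 = 85.53
d = 85.53^(1/0.76) = 85.53^1.3158 = 348.6 m

d ≈ 349 m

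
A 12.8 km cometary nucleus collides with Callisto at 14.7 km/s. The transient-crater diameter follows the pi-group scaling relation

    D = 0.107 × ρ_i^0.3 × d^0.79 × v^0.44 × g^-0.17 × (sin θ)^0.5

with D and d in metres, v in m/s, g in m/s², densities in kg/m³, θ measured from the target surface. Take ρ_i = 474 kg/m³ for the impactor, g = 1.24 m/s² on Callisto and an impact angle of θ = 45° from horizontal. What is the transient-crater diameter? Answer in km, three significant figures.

D ≈ 66.0 km

In SI units: d = 12800 m, v = 14700 m/s.
ρ_i^0.3 = 474^0.3 = 6.349
d^0.79 = 12800^0.79 = 1757
v^0.44 = 14700^0.44 = 68.17
g^-0.17 = 1.24^-0.17 = 0.9641
(sin 45°)^0.5 = 0.7071^0.5 = 0.8409
D = 0.107 × 6.349 × 1757 × 68.17 × 0.9641 × 0.8409 = 65966 m
   = 65.97 km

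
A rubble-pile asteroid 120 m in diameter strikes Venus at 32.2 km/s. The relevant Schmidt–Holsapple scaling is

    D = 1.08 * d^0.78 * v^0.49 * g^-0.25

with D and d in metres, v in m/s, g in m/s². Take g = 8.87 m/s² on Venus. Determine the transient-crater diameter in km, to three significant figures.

In SI units: v = 32200 m/s.
d^0.78 = 120^0.78 = 41.86
v^0.49 = 32200^0.49 = 161.8
g^-0.25 = 8.87^-0.25 = 0.5795
D = 1.08 × 41.86 × 161.8 × 0.5795 = 4239 m
   = 4.239 km

D ≈ 4.24 km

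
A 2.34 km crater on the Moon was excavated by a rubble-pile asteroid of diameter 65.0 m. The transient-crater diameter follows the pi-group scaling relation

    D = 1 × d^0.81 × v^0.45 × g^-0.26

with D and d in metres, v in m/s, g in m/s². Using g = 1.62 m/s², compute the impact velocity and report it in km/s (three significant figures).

v ≈ 22.1 km/s

Rearranging for v: v = [D / (1 · 65^0.81 · 1.62^-0.26)]^(1/0.45).
D = 2340 m.
65^0.81 = 29.41
1.62^-0.26 = 0.8821
Denominator = 1 × 29.41 × 0.8821 = 25.94
D / 25.94 = 2340 / 25.94 = 90.21
v = 90.21^(1/0.45) = 90.21^2.2222 = 22129 m/s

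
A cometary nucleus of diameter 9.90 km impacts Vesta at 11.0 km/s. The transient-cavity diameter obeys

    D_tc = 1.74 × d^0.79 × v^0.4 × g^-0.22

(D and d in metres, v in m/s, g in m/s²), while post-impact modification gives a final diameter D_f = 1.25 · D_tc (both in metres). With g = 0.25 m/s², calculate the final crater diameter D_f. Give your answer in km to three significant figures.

D_f ≈ 175 km

In SI: d = 9900 m, v = 11000 m/s.
d^0.79 = 9900^0.79 = 1434
v^0.4 = 11000^0.4 = 41.36
g^-0.22 = 0.25^-0.22 = 1.357
D_tc = 1.74 × 1434 × 41.36 × 1.357 = 1.400 × 10^5 m
D_f = 1.25 × 1.400 × 10^5 = 1.750 × 10^5 m
     = 175.0 km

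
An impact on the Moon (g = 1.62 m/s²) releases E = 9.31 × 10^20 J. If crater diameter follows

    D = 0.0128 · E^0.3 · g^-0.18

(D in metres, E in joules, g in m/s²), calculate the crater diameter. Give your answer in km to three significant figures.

D ≈ 22.9 km

E^0.3 = (9.31 × 10^20)^0.3 = 1.953 × 10^6
g^-0.18 = 1.62^-0.18 = 0.9168
D = 0.0128 × 1.953 × 10^6 × 0.9168 = 22919 m
   = 22.92 km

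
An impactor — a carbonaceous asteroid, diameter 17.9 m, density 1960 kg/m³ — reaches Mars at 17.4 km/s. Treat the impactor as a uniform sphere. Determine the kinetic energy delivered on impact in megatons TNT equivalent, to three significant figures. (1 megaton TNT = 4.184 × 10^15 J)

v = 17400 m/s.
Mass m = (π/6) ρ d³ = (π/6) × 1960 × (17.9)³ = 5.886 × 10^6 kg
E = ½ m v² = 0.5 × 5.886 × 10^6 × (17400)² = 8.910 × 10^14 J
   = 8.910 × 10^14 / 4.184×10^15 = 0.2130 Mt

E ≈ 0.213 Mt TNT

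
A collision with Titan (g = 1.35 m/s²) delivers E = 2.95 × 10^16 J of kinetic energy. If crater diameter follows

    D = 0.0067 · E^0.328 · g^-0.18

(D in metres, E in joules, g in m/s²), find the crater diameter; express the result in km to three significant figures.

E^0.328 = (2.95 × 10^16)^0.328 = 2.524 × 10^5
g^-0.18 = 1.35^-0.18 = 0.9474
D = 0.0067 × 2.524 × 10^5 × 0.9474 = 1602 m
   = 1.602 km

D ≈ 1.60 km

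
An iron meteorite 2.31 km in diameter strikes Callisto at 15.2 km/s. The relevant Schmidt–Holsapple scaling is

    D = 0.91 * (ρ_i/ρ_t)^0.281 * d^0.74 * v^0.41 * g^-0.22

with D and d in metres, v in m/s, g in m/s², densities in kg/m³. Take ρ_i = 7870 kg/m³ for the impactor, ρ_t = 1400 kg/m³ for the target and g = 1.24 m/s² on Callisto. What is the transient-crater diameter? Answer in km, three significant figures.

D ≈ 22.5 km

In SI units: d = 2310 m, v = 15200 m/s.
(ρ_i/ρ_t)^0.281 = (7870/1400)^0.281 = 1.624
d^0.74 = 2310^0.74 = 308.4
v^0.41 = 15200^0.41 = 51.83
g^-0.22 = 1.24^-0.22 = 0.9538
D = 0.91 × 1.624 × 308.4 × 51.83 × 0.9538 = 22531 m
   = 22.53 km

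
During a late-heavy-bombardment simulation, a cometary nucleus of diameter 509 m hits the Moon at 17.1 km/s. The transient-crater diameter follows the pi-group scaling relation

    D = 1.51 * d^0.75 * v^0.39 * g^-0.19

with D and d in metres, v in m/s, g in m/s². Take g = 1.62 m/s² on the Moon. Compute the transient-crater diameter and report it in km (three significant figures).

D ≈ 6.61 km

In SI units: v = 17100 m/s.
d^0.75 = 509^0.75 = 107.2
v^0.39 = 17100^0.39 = 44.76
g^-0.19 = 1.62^-0.19 = 0.9124
D = 1.51 × 107.2 × 44.76 × 0.9124 = 6611 m
   = 6.611 km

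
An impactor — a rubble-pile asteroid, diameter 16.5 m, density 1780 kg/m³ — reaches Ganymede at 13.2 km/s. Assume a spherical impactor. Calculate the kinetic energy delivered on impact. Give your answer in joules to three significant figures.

v = 13200 m/s.
Mass m = (π/6) ρ d³ = (π/6) × 1780 × (16.5)³ = 4.187 × 10^6 kg
E = ½ m v² = 0.5 × 4.187 × 10^6 × (13200)² = 3.648 × 10^14 J

E ≈ 3.65 × 10^14 J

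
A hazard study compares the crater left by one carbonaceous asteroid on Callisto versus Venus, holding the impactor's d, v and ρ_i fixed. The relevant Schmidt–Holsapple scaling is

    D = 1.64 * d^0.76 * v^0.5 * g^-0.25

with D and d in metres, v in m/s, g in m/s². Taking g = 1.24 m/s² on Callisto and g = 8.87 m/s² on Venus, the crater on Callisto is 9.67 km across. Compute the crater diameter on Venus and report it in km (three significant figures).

All impactor-dependent factors cancel in the ratio, leaving D_Venus/D_Callisto = (g_Venus/g_Callisto)^-0.25.
(8.87/1.24)^-0.25 = 7.153^-0.25 = 0.6115
D_Venus = 0.6115 × 9.67 km = 5.91 km

D ≈ 5.91 km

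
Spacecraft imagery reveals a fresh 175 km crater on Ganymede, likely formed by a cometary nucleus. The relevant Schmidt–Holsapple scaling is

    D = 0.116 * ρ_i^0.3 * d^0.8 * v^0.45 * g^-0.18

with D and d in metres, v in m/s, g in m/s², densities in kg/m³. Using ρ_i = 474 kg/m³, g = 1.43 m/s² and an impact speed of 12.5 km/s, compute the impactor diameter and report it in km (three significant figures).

d ≈ 28.2 km

Rearranging for d: d = [D / (0.116 · 474^0.3 · 12500^0.45 · 1.43^-0.18)]^(1/0.8).
D = 175000 m.
474^0.3 = 6.349
12500^0.45 = 69.76
1.43^-0.18 = 0.9376
Denominator = 0.116 × 6.349 × 69.76 × 0.9376 = 48.17
D / 48.17 = 175000 / 48.17 = 3633
d = 3633^(1/0.8) = 3633^1.25 = 28205 m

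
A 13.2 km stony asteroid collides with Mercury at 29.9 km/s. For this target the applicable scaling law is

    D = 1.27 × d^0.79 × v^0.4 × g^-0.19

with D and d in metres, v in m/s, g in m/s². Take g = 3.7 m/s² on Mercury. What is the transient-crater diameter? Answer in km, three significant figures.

In SI units: d = 13200 m, v = 29900 m/s.
d^0.79 = 13200^0.79 = 1800
v^0.4 = 29900^0.4 = 61.70
g^-0.19 = 3.7^-0.19 = 0.7799
D = 1.27 × 1800 × 61.70 × 0.7799 = 1.100 × 10^5 m
   = 110.0 km

D ≈ 110 km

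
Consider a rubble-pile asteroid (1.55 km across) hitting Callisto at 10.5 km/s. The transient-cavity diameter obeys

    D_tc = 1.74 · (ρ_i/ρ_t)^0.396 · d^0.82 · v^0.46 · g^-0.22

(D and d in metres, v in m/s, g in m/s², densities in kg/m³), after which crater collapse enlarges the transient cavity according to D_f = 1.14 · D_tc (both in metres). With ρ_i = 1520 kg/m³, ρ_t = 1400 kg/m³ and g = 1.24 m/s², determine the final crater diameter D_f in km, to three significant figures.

In SI: d = 1550 m, v = 10500 m/s.
(ρ_i/ρ_t)^0.396 = (1520/1400)^0.396 = 1.033
d^0.82 = 1550^0.82 = 413.1
v^0.46 = 10500^0.46 = 70.75
g^-0.22 = 1.24^-0.22 = 0.9538
D_tc = 1.74 × 1.033 × 413.1 × 70.75 × 0.9538 = 50110 m
D_f = 1.14 × 50110 = 57125 m
     = 57.13 km

D_f ≈ 57.1 km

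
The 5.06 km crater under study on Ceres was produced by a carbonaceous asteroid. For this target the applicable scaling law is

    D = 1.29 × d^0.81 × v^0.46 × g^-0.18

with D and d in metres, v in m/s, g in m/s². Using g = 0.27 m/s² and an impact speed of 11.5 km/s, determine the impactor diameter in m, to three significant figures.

Rearranging for d: d = [D / (1.29 · 11500^0.46 · 0.27^-0.18)]^(1/0.81).
D = 5060 m.
11500^0.46 = 73.78
0.27^-0.18 = 1.266
Denominator = 1.29 × 73.78 × 1.266 = 120.5
D / 120.5 = 5060 / 120.5 = 41.99
d = 41.99^(1/0.81) = 41.99^1.2346 = 100.9 m

d ≈ 101 m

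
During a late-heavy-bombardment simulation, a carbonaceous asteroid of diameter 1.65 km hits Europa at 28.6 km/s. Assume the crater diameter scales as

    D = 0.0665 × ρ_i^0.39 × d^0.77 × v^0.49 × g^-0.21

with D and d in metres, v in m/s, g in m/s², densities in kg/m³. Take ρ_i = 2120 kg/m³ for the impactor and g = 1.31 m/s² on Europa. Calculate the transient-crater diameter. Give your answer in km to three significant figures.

In SI units: d = 1650 m, v = 28600 m/s.
ρ_i^0.39 = 2120^0.39 = 19.83
d^0.77 = 1650^0.77 = 300.2
v^0.49 = 28600^0.49 = 152.6
g^-0.21 = 1.31^-0.21 = 0.9449
D = 0.0665 × 19.83 × 300.2 × 152.6 × 0.9449 = 57082 m
   = 57.08 km

D ≈ 57.1 km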